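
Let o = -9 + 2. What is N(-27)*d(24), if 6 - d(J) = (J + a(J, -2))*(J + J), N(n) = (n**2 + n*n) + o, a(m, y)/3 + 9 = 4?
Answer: -618126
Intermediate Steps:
o = -7
a(m, y) = -15 (a(m, y) = -27 + 3*4 = -27 + 12 = -15)
N(n) = -7 + 2*n**2 (N(n) = (n**2 + n*n) - 7 = (n**2 + n**2) - 7 = 2*n**2 - 7 = -7 + 2*n**2)
d(J) = 6 - 2*J*(-15 + J) (d(J) = 6 - (J - 15)*(J + J) = 6 - (-15 + J)*2*J = 6 - 2*J*(-15 + J))
N(-27)*d(24) = (-7 + 2*(-27)**2)*(6 - 2*24**2 + 30*24) = (-7 + 2*729)*(6 - 2*576 + 720) = (-7 + 1458)*(6 - 1152 + 720) = 1451*(-426) = -618126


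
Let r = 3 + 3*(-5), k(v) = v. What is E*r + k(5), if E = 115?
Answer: -1375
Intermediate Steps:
r = -12 (r = 3 - 15 = -12)
E*r + k(5) = 115*(-12) + 5 = -1380 + 5 = -1375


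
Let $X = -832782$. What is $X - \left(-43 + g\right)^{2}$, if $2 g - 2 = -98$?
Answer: $-841063$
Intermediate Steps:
$g = -48$ ($g = 1 + \frac{1}{2} \left(-98\right) = 1 - 49 = -48$)
$X - \left(-43 + g\right)^{2} = -832782 - \left(-43 - 48\right)^{2} = -832782 - \left(-91\right)^{2} = -832782 - 8281 = -841063$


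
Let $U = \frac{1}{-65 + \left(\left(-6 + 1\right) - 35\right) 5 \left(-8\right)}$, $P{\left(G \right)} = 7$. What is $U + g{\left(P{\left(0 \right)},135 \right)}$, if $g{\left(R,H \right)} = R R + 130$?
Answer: $\frac{274766}{1535} \approx 179.0$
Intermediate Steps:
$g{\left(R,H \right)} = 130 + R^{2}$ ($g{\left(R,H \right)} = R^{2} + 130 = 130 + R^{2}$)
$U = \frac{1}{1535}$ ($U = \frac{1}{-65 + \left(-5 - 35\right) \left(-40\right)} = \frac{1}{-65 - -1600} = \frac{1}{-65 + 1600} = \frac{1}{1535} \approx 0.00065147$)
$U + g{\left(P{\left(0 \right)},135 \right)} = \frac{1}{1535} + \left(130 + 7^{2}\right) = \frac{1}{1535} + \left(130 + 49\right) = \frac{1}{1535} + 179 = \frac{274766}{1535}$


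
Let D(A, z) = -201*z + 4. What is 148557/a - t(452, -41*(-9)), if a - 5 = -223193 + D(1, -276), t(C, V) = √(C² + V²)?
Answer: -148557/167708 - √340465 ≈ -584.38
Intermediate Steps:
D(A, z) = 4 - 201*z
a = -167708 (a = 5 + (-223193 + (4 - 201*(-276))) = 5 + (-223193 + (4 + 55476)) = 5 + (-223193 + 55480) = 5 - 167713 = -167708)
148557/a - t(452, -41*(-9)) = 148557/(-167708) - √(452² + (-41*(-9))²) = 148557*(-1/167708) - √(204304 + 369²) = -148557/167708 - √(204304 + 136161) = -148557/167708 - √340465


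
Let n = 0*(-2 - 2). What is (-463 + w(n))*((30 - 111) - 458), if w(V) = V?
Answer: 249557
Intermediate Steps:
n = 0 (n = 0*(-4) = 0)
(-463 + w(n))*((30 - 111) - 458) = (-463 + 0)*((30 - 111) - 458) = -463*(-81 - 458) = -463*(-539) = 249557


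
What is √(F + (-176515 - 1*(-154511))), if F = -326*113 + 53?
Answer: I*√58789 ≈ 242.46*I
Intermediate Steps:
F = -36785 (F = -36838 + 53 = -36785)
√(F + (-176515 - 1*(-154511))) = √(-36785 + (-176515 - 1*(-154511))) = √(-36785 + (-176515 + 154511)) = √(-36785 - 22004) = √(-58789) = I*√58789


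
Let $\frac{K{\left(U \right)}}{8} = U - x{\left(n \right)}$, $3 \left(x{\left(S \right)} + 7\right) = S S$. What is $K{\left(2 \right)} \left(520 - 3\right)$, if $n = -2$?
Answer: $\frac{95128}{3} \approx 31709.0$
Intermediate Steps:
$x{\left(S \right)} = -7 + \frac{S^{2}}{3}$ ($x{\left(S \right)} = -7 + \frac{S S}{3} = -7 + \frac{S^{2}}{3}$)
$K{\left(U \right)} = \frac{136}{3} + 8 U$ ($K{\left(U \right)} = 8 \left(U - \left(-7 + \frac{\left(-2\right)^{2}}{3}\right)\right) = 8 \left(U - \left(-7 + \frac{1}{3} \cdot 4\right)\right) = 8 \left(U - \left(-7 + \frac{4}{3}\right)\right) = 8 \left(U - - \frac{17}{3}\right) = 8 \left(U + \frac{17}{3}\right) = 8 \left(\frac{17}{3} + U\right) = \frac{136}{3} + 8 U$)
$K{\left(2 \right)} \left(520 - 3\right) = \left(\frac{136}{3} + 8 \cdot 2\right) \left(520 - 3\right) = \left(\frac{136}{3} + 16\right) 517 = \frac{184}{3} \cdot 517 = \frac{95128}{3}$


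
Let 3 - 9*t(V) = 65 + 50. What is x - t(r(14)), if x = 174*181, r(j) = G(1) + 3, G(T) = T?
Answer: 283558/9 ≈ 31506.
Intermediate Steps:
r(j) = 4 (r(j) = 1 + 3 = 4)
t(V) = -112/9 (t(V) = 1/3 - (65 + 50)/9 = 1/3 - 1/9*115 = 1/3 - 115/9 = -112/9)
x = 31494
x - t(r(14)) = 31494 - 1*(-112/9) = 31494 + 112/9 = 283558/9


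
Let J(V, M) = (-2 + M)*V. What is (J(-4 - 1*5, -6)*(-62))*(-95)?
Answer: 424080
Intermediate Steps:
J(V, M) = V*(-2 + M)
(J(-4 - 1*5, -6)*(-62))*(-95) = (((-4 - 1*5)*(-2 - 6))*(-62))*(-95) = (((-4 - 5)*(-8))*(-62))*(-95) = (-9*(-8)*(-62))*(-95) = (72*(-62))*(-95) = -4464*(-95) = 424080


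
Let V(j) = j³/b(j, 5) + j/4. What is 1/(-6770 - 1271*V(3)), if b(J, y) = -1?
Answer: 4/106375 ≈ 3.7603e-5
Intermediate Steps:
V(j) = -j³ + j/4 (V(j) = j³/(-1) + j/4 = j³*(-1) + j*(¼) = -j³ + j/4)
1/(-6770 - 1271*V(3)) = 1/(-6770 - 1271*(-1*3³ + (¼)*3)) = 1/(-6770 - 1271*(-1*27 + ¾)) = 1/(-6770 - 1271*(-27 + ¾)) = 1/(-6770 - 1271*(-105/4)) = 1/(-6770 + 133455/4) = 1/(106375/4) = 4/106375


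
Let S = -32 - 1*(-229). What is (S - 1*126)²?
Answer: 5041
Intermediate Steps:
S = 197 (S = -32 + 229 = 197)
(S - 1*126)² = (197 - 1*126)² = (197 - 126)² = 71² = 5041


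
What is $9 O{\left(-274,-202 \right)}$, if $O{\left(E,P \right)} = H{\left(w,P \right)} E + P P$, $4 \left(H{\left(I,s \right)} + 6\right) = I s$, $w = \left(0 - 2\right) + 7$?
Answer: $1004697$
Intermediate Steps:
$w = 5$ ($w = -2 + 7 = 5$)
$H{\left(I,s \right)} = -6 + \frac{I s}{4}$
$O{\left(E,P \right)} = P^{2} + E \left(-6 + \frac{5 P}{4}\right)$ ($O{\left(E,P \right)} = \left(-6 + \frac{1}{4} \cdot 5 P\right) E + P P = \left(-6 + \frac{5 P}{4}\right) E + P^{2} = E \left(-6 + \frac{5 P}{4}\right) + P^{2} = P^{2} + E \left(-6 + \frac{5 P}{4}\right)$)
$9 O{\left(-274,-202 \right)} = 9 \left(\left(-202\right)^{2} + \frac{1}{4} \left(-274\right) \left(-24 + 5 \left(-202\right)\right)\right) = 9 \left(40804 + \frac{1}{4} \left(-274\right) \left(-24 - 1010\right)\right) = 9 \left(40804 + \frac{1}{4} \left(-274\right) \left(-1034\right)\right) = 9 \left(40804 + 70829\right) = 9 \cdot 111633 = 1004697$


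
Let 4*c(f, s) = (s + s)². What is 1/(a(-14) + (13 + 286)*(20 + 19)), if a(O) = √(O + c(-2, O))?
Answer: 897/10459903 - √182/135978739 ≈ 8.5657e-5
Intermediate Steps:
c(f, s) = s² (c(f, s) = (s + s)²/4 = (2*s)²/4 = (4*s²)/4 = s²)
a(O) = √(O + O²)
1/(a(-14) + (13 + 286)*(20 + 19)) = 1/(√(-14*(1 - 14)) + (13 + 286)*(20 + 19)) = 1/(√(-14*(-13)) + 299*39) = 1/(√182 + 11661) = 1/(11661 + √182)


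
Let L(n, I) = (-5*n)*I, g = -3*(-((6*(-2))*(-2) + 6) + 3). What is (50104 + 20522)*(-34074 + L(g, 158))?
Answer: -6925868064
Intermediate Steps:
g = 81 (g = -3*(-(-12*(-2) + 6) + 3) = -3*(-(24 + 6) + 3) = -3*(-1*30 + 3) = -3*(-30 + 3) = -3*(-27) = 81)
L(n, I) = -5*I*n
(50104 + 20522)*(-34074 + L(g, 158)) = (50104 + 20522)*(-34074 - 5*158*81) = 70626*(-34074 - 63990) = 70626*(-98064) = -6925868064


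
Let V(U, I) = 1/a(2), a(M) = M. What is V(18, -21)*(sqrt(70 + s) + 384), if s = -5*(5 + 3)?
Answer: 192 + sqrt(30)/2 ≈ 194.74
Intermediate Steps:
s = -40 (s = -5*8 = -40)
V(U, I) = 1/2
V(18, -21)*(sqrt(70 + s) + 384) = (sqrt(70 - 40) + 384)/2 = (sqrt(30) + 384)/2 = (384 + sqrt(30))/2 = 192 + sqrt(30)/2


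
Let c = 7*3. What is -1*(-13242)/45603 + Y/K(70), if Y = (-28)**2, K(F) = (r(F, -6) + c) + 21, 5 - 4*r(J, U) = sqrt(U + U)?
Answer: 8379127702/455133141 + 6272*I*sqrt(3)/29941 ≈ 18.41 + 0.36283*I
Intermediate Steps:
r(J, U) = 5/4 - sqrt(2)*sqrt(U)/4 (r(J, U) = 5/4 - sqrt(U + U)/4 = 5/4 - sqrt(2)*sqrt(U)/4)
c = 21
K(F) = 173/4 - I*sqrt(3)/2 (K(F) = ((5/4 - sqrt(2)*sqrt(-6)/4) + 21) + 21 = ((5/4 - sqrt(2)*I*sqrt(6)/4) + 21) + 21 = ((5/4 - I*sqrt(3)/2) + 21) + 21 = (89/4 - I*sqrt(3)/2) + 21 = 173/4 - I*sqrt(3)/2)
Y = 784
-1*(-13242)/45603 + Y/K(70) = -1*(-13242)/45603 + 784/(173/4 - I*sqrt(3)/2) = 13242*(1/45603) + 784/(173/4 - I*sqrt(3)/2) = 4414/15201 + 784/(173/4 - I*sqrt(3)/2)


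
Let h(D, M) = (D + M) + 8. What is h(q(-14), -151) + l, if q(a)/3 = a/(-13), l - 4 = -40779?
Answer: -531892/13 ≈ -40915.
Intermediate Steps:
l = -40775 (l = 4 - 40779 = -40775)
q(a) = -3*a/13 (q(a) = 3*(a/(-13)) = 3*(a*(-1/13)) = 3*(-a/13) = -3*a/13)
h(D, M) = 8 + D + M
h(q(-14), -151) + l = (8 - 3/13*(-14) - 151) - 40775 = (8 + 42/13 - 151) - 40775 = -1817/13 - 40775 = -531892/13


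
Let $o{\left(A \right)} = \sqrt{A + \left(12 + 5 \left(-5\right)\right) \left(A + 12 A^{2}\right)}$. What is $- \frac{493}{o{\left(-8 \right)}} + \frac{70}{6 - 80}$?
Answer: $- \frac{35}{37} + \frac{493 i \sqrt{618}}{2472} \approx -0.94595 + 4.9578 i$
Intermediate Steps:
$o{\left(A \right)} = \sqrt{- 156 A^{2} - 12 A}$ ($o{\left(A \right)} = \sqrt{A + \left(12 - 25\right) \left(A + 12 A^{2}\right)} = \sqrt{A - 13 \left(A + 12 A^{2}\right)} = \sqrt{A - \left(13 A + 156 A^{2}\right)} = \sqrt{- 156 A^{2} - 12 A}$)
$- \frac{493}{o{\left(-8 \right)}} + \frac{70}{6 - 80} = - \frac{493}{2 \sqrt{3} \sqrt{\left(-1\right) \left(-8\right) \left(1 + 13 \left(-8\right)\right)}} + \frac{70}{6 - 80} = - \frac{493}{2 \sqrt{3} \sqrt{\left(-1\right) \left(-8\right) \left(1 - 104\right)}} + \frac{70}{6 - 80} = - \frac{493}{2 \sqrt{3} \sqrt{\left(-1\right) \left(-8\right) \left(-103\right)}} + \frac{70}{-74} = - \frac{493}{2 \sqrt{3} \sqrt{-824}} + 70 \left(- \frac{1}{74}\right) = - \frac{493}{2 \sqrt{3} \cdot 2 i \sqrt{206}} - \frac{35}{37} = - \frac{493}{4 i \sqrt{618}} - \frac{35}{37} = - 493 \left(- \frac{i \sqrt{618}}{2472}\right) - \frac{35}{37} = \frac{493 i \sqrt{618}}{2472} - \frac{35}{37} = - \frac{35}{37} + \frac{493 i \sqrt{618}}{2472}$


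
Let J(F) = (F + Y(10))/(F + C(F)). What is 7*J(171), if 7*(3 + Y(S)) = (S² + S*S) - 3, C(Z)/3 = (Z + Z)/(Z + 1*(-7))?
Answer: 112586/14535 ≈ 7.7459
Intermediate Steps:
C(Z) = 6*Z/(-7 + Z) (C(Z) = 3*((Z + Z)/(Z + 1*(-7))) = 3*((2*Z)/(Z - 7)) = 3*((2*Z)/(-7 + Z)) = 3*(2*Z/(-7 + Z)) = 6*Z/(-7 + Z))
Y(S) = -24/7 + 2*S²/7 (Y(S) = -3 + ((S² + S*S) - 3)/7 = -3 + ((S² + S²) - 3)/7 = -3 + (2*S² - 3)/7 = -3 + (-3 + 2*S²)/7 = -3 + (-3/7 + 2*S²/7) = -24/7 + 2*S²/7)
J(F) = (176/7 + F)/(F + 6*F/(-7 + F)) (J(F) = (F + (-24/7 + (2/7)*10²))/(F + 6*F/(-7 + F)) = (F + (-24/7 + (2/7)*100))/(F + 6*F/(-7 + F)) = (F + (-24/7 + 200/7))/(F + 6*F/(-7 + F)) = (F + 176/7)/(F + 6*F/(-7 + F)) = (176/7 + F)/(F + 6*F/(-7 + F)))
7*J(171) = 7*((⅐)*(-7 + 171)*(176 + 7*171)/(171*(-1 + 171))) = 7*((⅐)*(1/171)*164*(176 + 1197)/170) = 7*((⅐)*(1/171)*(1/170)*164*1373) = 7*(112586/101745) = 112586/14535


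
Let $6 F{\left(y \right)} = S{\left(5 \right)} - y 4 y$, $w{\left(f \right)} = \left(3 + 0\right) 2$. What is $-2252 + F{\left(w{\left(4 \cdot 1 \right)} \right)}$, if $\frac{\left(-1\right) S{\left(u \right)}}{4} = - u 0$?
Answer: $-2276$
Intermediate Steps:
$S{\left(u \right)} = 0$ ($S{\left(u \right)} = - 4 - u 0 = \left(-4\right) 0 = 0$)
$w{\left(f \right)} = 6$ ($w{\left(f \right)} = 3 \cdot 2 = 6$)
$F{\left(y \right)} = - \frac{2 y^{2}}{3}$ ($F{\left(y \right)} = \frac{0 - y 4 y}{6} = \frac{0 - 4 y y}{6} = \frac{0 - 4 y^{2}}{6} = \frac{\left(-4\right) y^{2}}{6} = - \frac{2 y^{2}}{3}$)
$-2252 + F{\left(w{\left(4 \cdot 1 \right)} \right)} = -2252 - \frac{2 \cdot 6^{2}}{3} = -2252 - 24 = -2276$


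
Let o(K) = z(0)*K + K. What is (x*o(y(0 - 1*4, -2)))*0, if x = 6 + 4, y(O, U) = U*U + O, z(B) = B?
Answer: 0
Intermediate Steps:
y(O, U) = O + U² (y(O, U) = U² + O = O + U²)
x = 10
o(K) = K (o(K) = 0*K + K = 0 + K = K)
(x*o(y(0 - 1*4, -2)))*0 = (10*((0 - 1*4) + (-2)²))*0 = (10*((0 - 4) + 4))*0 = (10*(-4 + 4))*0 = (10*0)*0 = 0*0 = 0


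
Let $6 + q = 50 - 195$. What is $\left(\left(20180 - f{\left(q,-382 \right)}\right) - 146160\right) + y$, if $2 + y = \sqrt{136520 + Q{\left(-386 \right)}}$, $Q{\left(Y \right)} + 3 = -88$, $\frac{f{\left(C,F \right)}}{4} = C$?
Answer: $-125378 + \sqrt{136429} \approx -1.2501 \cdot 10^{5}$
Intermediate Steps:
$q = -151$ ($q = -6 + \left(50 - 195\right) = -6 - 145 = -151$)
$f{\left(C,F \right)} = 4 C$
$Q{\left(Y \right)} = -91$ ($Q{\left(Y \right)} = -3 - 88 = -91$)
$y = -2 + \sqrt{136429}$ ($y = -2 + \sqrt{136520 - 91} = -2 + \sqrt{136429} \approx 367.36$)
$\left(\left(20180 - f{\left(q,-382 \right)}\right) - 146160\right) + y = \left(\left(20180 - 4 \left(-151\right)\right) - 146160\right) - \left(2 - \sqrt{136429}\right) = \left(\left(20180 - -604\right) - 146160\right) - \left(2 - \sqrt{136429}\right) = \left(\left(20180 + 604\right) - 146160\right) - \left(2 - \sqrt{136429}\right) = \left(20784 - 146160\right) - \left(2 - \sqrt{136429}\right) = -125376 - \left(2 - \sqrt{136429}\right) = -125378 + \sqrt{136429}$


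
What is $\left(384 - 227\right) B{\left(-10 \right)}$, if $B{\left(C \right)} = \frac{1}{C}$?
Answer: $- \frac{157}{10} \approx -15.7$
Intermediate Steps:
$\left(384 - 227\right) B{\left(-10 \right)} = \frac{384 - 227}{-10} = 157 \left(- \frac{1}{10}\right) = - \frac{157}{10}$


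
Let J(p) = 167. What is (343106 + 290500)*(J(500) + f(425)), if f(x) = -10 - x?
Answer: -169806408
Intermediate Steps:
(343106 + 290500)*(J(500) + f(425)) = (343106 + 290500)*(167 + (-10 - 1*425)) = 633606*(167 + (-10 - 425)) = 633606*(167 - 435) = 633606*(-268) = -169806408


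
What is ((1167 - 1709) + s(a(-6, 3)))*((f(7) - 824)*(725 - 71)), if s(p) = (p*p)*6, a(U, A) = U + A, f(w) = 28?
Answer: 254044992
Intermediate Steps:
a(U, A) = A + U
s(p) = 6*p² (s(p) = p²*6 = 6*p²)
((1167 - 1709) + s(a(-6, 3)))*((f(7) - 824)*(725 - 71)) = ((1167 - 1709) + 6*(3 - 6)²)*((28 - 824)*(725 - 71)) = (-542 + 6*(-3)²)*(-796*654) = (-542 + 6*9)*(-520584) = (-542 + 54)*(-520584) = -488*(-520584) = 254044992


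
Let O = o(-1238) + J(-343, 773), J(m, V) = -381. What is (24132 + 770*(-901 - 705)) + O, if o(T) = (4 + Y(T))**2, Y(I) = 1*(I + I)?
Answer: 4897915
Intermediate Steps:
Y(I) = 2*I (Y(I) = 1*(2*I) = 2*I)
o(T) = (4 + 2*T)**2
O = 6110403 (O = 4*(2 - 1238)**2 - 381 = 4*(-1236)**2 - 381 = 4*1527696 - 381 = 6110784 - 381 = 6110403)
(24132 + 770*(-901 - 705)) + O = (24132 + 770*(-901 - 705)) + 6110403 = (24132 + 770*(-1606)) + 6110403 = (24132 - 1236620) + 6110403 = -1212488 + 6110403 = 4897915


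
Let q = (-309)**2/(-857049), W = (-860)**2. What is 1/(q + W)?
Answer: 285683/211291114973 ≈ 1.3521e-6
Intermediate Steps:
W = 739600
q = -31827/285683 (q = 95481*(-1/857049) = -31827/285683 ≈ -0.11141)
1/(q + W) = 1/(-31827/285683 + 739600) = 1/(211291114973/285683) = 285683/211291114973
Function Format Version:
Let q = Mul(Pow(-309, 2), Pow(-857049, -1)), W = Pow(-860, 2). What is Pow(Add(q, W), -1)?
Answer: Rational(285683, 211291114973) ≈ 1.3521e-6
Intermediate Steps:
W = 739600
q = Rational(-31827, 285683) (q = Mul(95481, Rational(-1, 857049)) = Rational(-31827, 285683) ≈ -0.11141)
Pow(Add(q, W), -1) = Pow(Add(Rational(-31827, 285683), 739600), -1) = Pow(Rational(211291114973, 285683), -1) = Rational(285683, 211291114973)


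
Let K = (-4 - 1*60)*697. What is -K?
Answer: 44608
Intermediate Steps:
K = -44608 (K = (-4 - 60)*697 = -64*697 = -44608)
-K = -1*(-44608) = 44608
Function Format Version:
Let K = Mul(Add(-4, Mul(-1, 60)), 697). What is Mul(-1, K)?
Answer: 44608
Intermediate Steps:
K = -44608 (K = Mul(Add(-4, -60), 697) = Mul(-64, 697) = -44608)
Mul(-1, K) = Mul(-1, -44608) = 44608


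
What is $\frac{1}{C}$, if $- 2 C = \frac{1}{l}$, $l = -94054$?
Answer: $188108$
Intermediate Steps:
$C = \frac{1}{188108}$ ($C = - \frac{1}{2 \left(-94054\right)} = \left(- \frac{1}{2}\right) \left(- \frac{1}{94054}\right) = \frac{1}{188108} \approx 5.3161 \cdot 10^{-6}$)
$\frac{1}{C} = \frac{1}{\frac{1}{188108}} = 188108$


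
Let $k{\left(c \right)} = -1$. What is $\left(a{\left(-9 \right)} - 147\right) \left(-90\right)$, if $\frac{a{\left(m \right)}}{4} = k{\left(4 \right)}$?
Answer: $13590$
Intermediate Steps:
$a{\left(m \right)} = -4$ ($a{\left(m \right)} = 4 \left(-1\right) = -4$)
$\left(a{\left(-9 \right)} - 147\right) \left(-90\right) = \left(-4 - 147\right) \left(-90\right) = \left(-151\right) \left(-90\right) = 13590$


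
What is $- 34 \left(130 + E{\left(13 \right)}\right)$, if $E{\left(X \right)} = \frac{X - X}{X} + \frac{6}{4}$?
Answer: $-4471$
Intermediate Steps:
$E{\left(X \right)} = \frac{3}{2}$ ($E{\left(X \right)} = \frac{0}{X} + 6 \cdot \frac{1}{4} = 0 + \frac{3}{2} = \frac{3}{2}$)
$- 34 \left(130 + E{\left(13 \right)}\right) = - 34 \left(130 + \frac{3}{2}\right) = \left(-34\right) \frac{263}{2} = -4471$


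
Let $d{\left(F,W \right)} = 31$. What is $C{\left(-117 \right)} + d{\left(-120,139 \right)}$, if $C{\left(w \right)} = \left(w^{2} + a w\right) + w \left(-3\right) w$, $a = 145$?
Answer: $-44312$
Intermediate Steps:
$C{\left(w \right)} = - 2 w^{2} + 145 w$ ($C{\left(w \right)} = \left(w^{2} + 145 w\right) + w \left(-3\right) w = \left(w^{2} + 145 w\right) + - 3 w w = \left(w^{2} + 145 w\right) - 3 w^{2} = - 2 w^{2} + 145 w$)
$C{\left(-117 \right)} + d{\left(-120,139 \right)} = - 117 \left(145 - -234\right) + 31 = - 117 \left(145 + 234\right) + 31 = \left(-117\right) 379 + 31 = -44343 + 31 = -44312$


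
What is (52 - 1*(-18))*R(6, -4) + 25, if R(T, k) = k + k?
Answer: -535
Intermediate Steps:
R(T, k) = 2*k
(52 - 1*(-18))*R(6, -4) + 25 = (52 - 1*(-18))*(2*(-4)) + 25 = (52 + 18)*(-8) + 25 = 70*(-8) + 25 = -560 + 25 = -535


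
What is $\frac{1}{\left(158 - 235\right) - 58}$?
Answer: $- \frac{1}{135} \approx -0.0074074$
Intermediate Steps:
$\frac{1}{\left(158 - 235\right) - 58} = \frac{1}{-77 - 58} = \frac{1}{-135} = - \frac{1}{135}$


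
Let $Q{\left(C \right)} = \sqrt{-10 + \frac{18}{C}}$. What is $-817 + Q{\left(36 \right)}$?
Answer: $-817 + \frac{i \sqrt{38}}{2} \approx -817.0 + 3.0822 i$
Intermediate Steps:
$-817 + Q{\left(36 \right)} = -817 + \sqrt{-10 + \frac{18}{36}} = -817 + \sqrt{-10 + 18 \cdot \frac{1}{36}} = -817 + \sqrt{-10 + \frac{1}{2}} = -817 + \sqrt{- \frac{19}{2}} = -817 + \frac{i \sqrt{38}}{2}$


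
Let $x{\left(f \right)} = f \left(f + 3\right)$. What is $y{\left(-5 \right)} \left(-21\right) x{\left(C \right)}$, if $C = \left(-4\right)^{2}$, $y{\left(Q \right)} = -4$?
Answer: $25536$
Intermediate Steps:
$C = 16$
$x{\left(f \right)} = f \left(3 + f\right)$
$y{\left(-5 \right)} \left(-21\right) x{\left(C \right)} = \left(-4\right) \left(-21\right) 16 \left(3 + 16\right) = 84 \cdot 16 \cdot 19 = 84 \cdot 304 = 25536$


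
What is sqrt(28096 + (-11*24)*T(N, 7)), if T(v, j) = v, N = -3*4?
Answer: 4*sqrt(1954) ≈ 176.82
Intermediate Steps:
N = -12
sqrt(28096 + (-11*24)*T(N, 7)) = sqrt(28096 - 11*24*(-12)) = sqrt(28096 - 264*(-12)) = sqrt(28096 + 3168) = sqrt(31264) = 4*sqrt(1954)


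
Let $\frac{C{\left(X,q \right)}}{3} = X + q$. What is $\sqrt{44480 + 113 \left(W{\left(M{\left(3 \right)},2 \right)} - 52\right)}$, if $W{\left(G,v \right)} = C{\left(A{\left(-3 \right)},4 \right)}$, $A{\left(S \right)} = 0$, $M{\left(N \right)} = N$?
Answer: $6 \sqrt{1110} \approx 199.9$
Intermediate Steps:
$C{\left(X,q \right)} = 3 X + 3 q$ ($C{\left(X,q \right)} = 3 \left(X + q\right) = 3 X + 3 q$)
$W{\left(G,v \right)} = 12$ ($W{\left(G,v \right)} = 3 \cdot 0 + 3 \cdot 4 = 0 + 12 = 12$)
$\sqrt{44480 + 113 \left(W{\left(M{\left(3 \right)},2 \right)} - 52\right)} = \sqrt{44480 + 113 \left(12 - 52\right)} = \sqrt{44480 + 113 \left(-40\right)} = \sqrt{44480 - 4520} = \sqrt{39960} = 6 \sqrt{1110}$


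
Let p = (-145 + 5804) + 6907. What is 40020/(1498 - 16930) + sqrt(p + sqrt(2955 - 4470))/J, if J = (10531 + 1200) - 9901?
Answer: -3335/1286 + sqrt(12566 + I*sqrt(1515))/1830 ≈ -2.5321 + 9.4869e-5*I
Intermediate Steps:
p = 12566 (p = 5659 + 6907 = 12566)
J = 1830 (J = 11731 - 9901 = 1830)
40020/(1498 - 16930) + sqrt(p + sqrt(2955 - 4470))/J = 40020/(1498 - 16930) + sqrt(12566 + sqrt(2955 - 4470))/1830 = 40020/(-15432) + sqrt(12566 + sqrt(-1515))*(1/1830) = 40020*(-1/15432) + sqrt(12566 + I*sqrt(1515))*(1/1830) = -3335/1286 + sqrt(12566 + I*sqrt(1515))/1830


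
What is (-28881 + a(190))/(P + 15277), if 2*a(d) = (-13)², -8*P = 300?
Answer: -57593/30479 ≈ -1.8896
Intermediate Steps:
P = -75/2 (P = -⅛*300 = -75/2 ≈ -37.500)
a(d) = 169/2 (a(d) = (½)*(-13)² = (½)*169 = 169/2)
(-28881 + a(190))/(P + 15277) = (-28881 + 169/2)/(-75/2 + 15277) = -57593/(2*30479/2) = -57593/2*2/30479 = -57593/30479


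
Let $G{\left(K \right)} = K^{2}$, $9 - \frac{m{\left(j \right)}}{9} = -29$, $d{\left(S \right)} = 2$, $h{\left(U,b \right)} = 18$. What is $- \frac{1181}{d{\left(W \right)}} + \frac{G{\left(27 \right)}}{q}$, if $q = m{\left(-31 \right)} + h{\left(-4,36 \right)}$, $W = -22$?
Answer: $- \frac{23539}{40} \approx -588.47$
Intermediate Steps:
$m{\left(j \right)} = 342$ ($m{\left(j \right)} = 81 - -261 = 81 + 261 = 342$)
$q = 360$ ($q = 342 + 18 = 360$)
$- \frac{1181}{d{\left(W \right)}} + \frac{G{\left(27 \right)}}{q} = - \frac{1181}{2} + \frac{27^{2}}{360} = \left(-1181\right) \frac{1}{2} + 729 \cdot \frac{1}{360} = - \frac{1181}{2} + \frac{81}{40} = - \frac{23539}{40}$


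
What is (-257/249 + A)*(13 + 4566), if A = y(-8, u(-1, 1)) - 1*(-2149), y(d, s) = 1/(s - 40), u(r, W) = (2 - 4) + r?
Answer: 105308038897/10707 ≈ 9.8354e+6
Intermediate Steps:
u(r, W) = -2 + r
y(d, s) = 1/(-40 + s)
A = 92406/43 (A = 1/(-40 + (-2 - 1)) - 1*(-2149) = 1/(-40 - 3) + 2149 = 1/(-43) + 2149 = -1/43 + 2149 = 92406/43 ≈ 2149.0)
(-257/249 + A)*(13 + 4566) = (-257/249 + 92406/43)*(13 + 4566) = (-257*1/249 + 92406/43)*4579 = (-257/249 + 92406/43)*4579 = (22998043/10707)*4579 = 105308038897/10707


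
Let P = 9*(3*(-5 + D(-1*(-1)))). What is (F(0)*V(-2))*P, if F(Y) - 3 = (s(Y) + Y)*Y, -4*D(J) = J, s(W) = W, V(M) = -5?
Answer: 8505/4 ≈ 2126.3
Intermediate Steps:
D(J) = -J/4
F(Y) = 3 + 2*Y² (F(Y) = 3 + (Y + Y)*Y = 3 + (2*Y)*Y = 3 + 2*Y²)
P = -567/4 (P = 9*(3*(-5 - (-1)*(-1)/4)) = 9*(3*(-5 - ¼*1)) = 9*(3*(-5 - ¼)) = 9*(3*(-21/4)) = 9*(-63/4) = -567/4 ≈ -141.75)
(F(0)*V(-2))*P = ((3 + 2*0²)*(-5))*(-567/4) = ((3 + 2*0)*(-5))*(-567/4) = ((3 + 0)*(-5))*(-567/4) = (3*(-5))*(-567/4) = -15*(-567/4) = 8505/4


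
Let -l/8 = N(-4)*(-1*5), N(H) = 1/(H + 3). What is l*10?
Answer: -400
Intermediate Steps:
N(H) = 1/(3 + H)
l = -40 (l = -8*(-1*5)/(3 - 4) = -8*(-5)/(-1) = -(-8)*(-5) = -8*5 = -40)
l*10 = -40*10 = -400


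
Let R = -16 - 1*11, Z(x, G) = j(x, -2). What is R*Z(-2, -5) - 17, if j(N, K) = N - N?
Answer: -17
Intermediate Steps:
j(N, K) = 0
Z(x, G) = 0
R = -27 (R = -16 - 11 = -27)
R*Z(-2, -5) - 17 = -27*0 - 17 = 0 - 17 = -17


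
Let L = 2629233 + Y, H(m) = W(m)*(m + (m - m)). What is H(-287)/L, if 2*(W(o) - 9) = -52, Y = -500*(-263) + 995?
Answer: 4879/2761728 ≈ 0.0017666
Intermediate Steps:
Y = 132495 (Y = 131500 + 995 = 132495)
W(o) = -17 (W(o) = 9 + (1/2)*(-52) = 9 - 26 = -17)
H(m) = -17*m (H(m) = -17*(m + (m - m)) = -17*(m + 0) = -17*m)
L = 2761728 (L = 2629233 + 132495 = 2761728)
H(-287)/L = -17*(-287)/2761728 = 4879*(1/2761728) = 4879/2761728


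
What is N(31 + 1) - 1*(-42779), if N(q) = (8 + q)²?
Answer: 44379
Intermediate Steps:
N(31 + 1) - 1*(-42779) = (8 + (31 + 1))² - 1*(-42779) = (8 + 32)² + 42779 = 40² + 42779 = 1600 + 42779 = 44379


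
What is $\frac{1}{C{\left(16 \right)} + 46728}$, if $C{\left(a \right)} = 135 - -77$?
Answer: $\frac{1}{46940} \approx 2.1304 \cdot 10^{-5}$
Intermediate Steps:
$C{\left(a \right)} = 212$ ($C{\left(a \right)} = 135 + 77 = 212$)
$\frac{1}{C{\left(16 \right)} + 46728} = \frac{1}{212 + 46728} = \frac{1}{46940}$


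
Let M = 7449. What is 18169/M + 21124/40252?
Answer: 222172816/74959287 ≈ 2.9639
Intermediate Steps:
18169/M + 21124/40252 = 18169/7449 + 21124/40252 = 18169*(1/7449) + 21124*(1/40252) = 18169/7449 + 5281/10063 = 222172816/74959287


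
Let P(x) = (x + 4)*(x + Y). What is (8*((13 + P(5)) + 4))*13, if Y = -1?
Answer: 5512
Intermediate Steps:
P(x) = (-1 + x)*(4 + x) (P(x) = (x + 4)*(x - 1) = (4 + x)*(-1 + x) = (-1 + x)*(4 + x))
(8*((13 + P(5)) + 4))*13 = (8*((13 + (-4 + 5² + 3*5)) + 4))*13 = (8*((13 + (-4 + 25 + 15)) + 4))*13 = (8*((13 + 36) + 4))*13 = (8*(49 + 4))*13 = (8*53)*13 = 424*13 = 5512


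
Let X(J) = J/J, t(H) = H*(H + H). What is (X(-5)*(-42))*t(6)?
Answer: -3024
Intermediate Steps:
t(H) = 2*H² (t(H) = H*(2*H) = 2*H²)
X(J) = 1
(X(-5)*(-42))*t(6) = (1*(-42))*(2*6²) = -84*36 = -42*72 = -3024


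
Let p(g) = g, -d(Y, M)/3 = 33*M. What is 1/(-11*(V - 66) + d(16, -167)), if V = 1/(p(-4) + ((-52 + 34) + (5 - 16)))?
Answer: 3/51778 ≈ 5.7940e-5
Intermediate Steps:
d(Y, M) = -99*M
V = -1/33 (V = 1/(-4 + ((-52 + 34) + (5 - 16))) = 1/(-4 + (-18 - 11)) = 1/(-4 - 29) = 1/(-33) = -1/33 ≈ -0.030303)
1/(-11*(V - 66) + d(16, -167)) = 1/(-11*(-1/33 - 66) - 99*(-167)) = 1/(-11*(-2179/33) + 16533) = 1/(2179/3 + 16533) = 1/(51778/3) = 3/51778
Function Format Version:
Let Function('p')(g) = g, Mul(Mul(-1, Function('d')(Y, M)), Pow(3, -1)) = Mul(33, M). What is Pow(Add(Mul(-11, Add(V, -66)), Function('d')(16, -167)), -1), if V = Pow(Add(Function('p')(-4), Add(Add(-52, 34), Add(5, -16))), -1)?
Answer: Rational(3, 51778) ≈ 5.7940e-5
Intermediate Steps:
Function('d')(Y, M) = Mul(-99, M) (Function('d')(Y, M) = Mul(-3, Mul(33, M)) = Mul(-99, M))
V = Rational(-1, 33) (V = Pow(Add(-4, Add(Add(-52, 34), Add(5, -16))), -1) = Pow(Add(-4, Add(-18, -11)), -1) = Pow(Add(-4, -29), -1) = Pow(-33, -1) = Rational(-1, 33) ≈ -0.030303)
Pow(Add(Mul(-11, Add(V, -66)), Function('d')(16, -167)), -1) = Pow(Add(Mul(-11, Add(Rational(-1, 33), -66)), Mul(-99, -167)), -1) = Pow(Add(Mul(-11, Rational(-2179, 33)), 16533), -1) = Pow(Add(Rational(2179, 3), 16533), -1) = Pow(Rational(51778, 3), -1) = Rational(3, 51778)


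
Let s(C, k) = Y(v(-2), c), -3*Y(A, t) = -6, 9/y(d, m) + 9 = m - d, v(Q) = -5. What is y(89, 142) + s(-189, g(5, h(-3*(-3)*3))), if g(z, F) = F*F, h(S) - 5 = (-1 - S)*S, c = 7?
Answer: 97/44 ≈ 2.2045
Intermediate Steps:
y(d, m) = 9/(-9 + m - d) (y(d, m) = 9/(-9 + (m - d)) = 9/(-9 + m - d))
h(S) = 5 + S*(-1 - S) (h(S) = 5 + (-1 - S)*S = 5 + S*(-1 - S))
g(z, F) = F²
Y(A, t) = 2 (Y(A, t) = -⅓*(-6) = 2)
s(C, k) = 2
y(89, 142) + s(-189, g(5, h(-3*(-3)*3))) = -9/(9 + 89 - 1*142) + 2 = -9/(9 + 89 - 142) + 2 = -9/(-44) + 2 = -9*(-1/44) + 2 = 9/44 + 2 = 97/44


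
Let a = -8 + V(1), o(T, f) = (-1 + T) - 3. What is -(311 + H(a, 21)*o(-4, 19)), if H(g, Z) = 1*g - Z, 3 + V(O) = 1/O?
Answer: -559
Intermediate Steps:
V(O) = -3 + 1/O
o(T, f) = -4 + T
a = -10 (a = -8 + (-3 + 1/1) = -8 + (-3 + 1) = -8 - 2 = -10)
H(g, Z) = g - Z
-(311 + H(a, 21)*o(-4, 19)) = -(311 + (-10 - 1*21)*(-4 - 4)) = -(311 + (-10 - 21)*(-8)) = -(311 - 31*(-8)) = -(311 + 248) = -1*559 = -559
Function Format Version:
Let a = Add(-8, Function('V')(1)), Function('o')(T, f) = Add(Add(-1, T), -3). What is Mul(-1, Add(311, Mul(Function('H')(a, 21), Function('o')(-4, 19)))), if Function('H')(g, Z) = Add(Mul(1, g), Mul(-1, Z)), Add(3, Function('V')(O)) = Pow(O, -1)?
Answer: -559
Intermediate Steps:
Function('V')(O) = Add(-3, Pow(O, -1))
Function('o')(T, f) = Add(-4, T)
a = -10 (a = Add(-8, Add(-3, Pow(1, -1))) = Add(-8, Add(-3, 1)) = Add(-8, -2) = -10)
Function('H')(g, Z) = Add(g, Mul(-1, Z))
Mul(-1, Add(311, Mul(Function('H')(a, 21), Function('o')(-4, 19)))) = Mul(-1, Add(311, Mul(Add(-10, Mul(-1, 21)), Add(-4, -4)))) = Mul(-1, Add(311, Mul(Add(-10, -21), -8))) = Mul(-1, Add(311, Mul(-31, -8))) = Mul(-1, Add(311, 248)) = Mul(-1, 559) = -559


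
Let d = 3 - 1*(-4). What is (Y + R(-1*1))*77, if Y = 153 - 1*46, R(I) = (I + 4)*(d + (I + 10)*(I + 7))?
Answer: 22330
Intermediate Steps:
d = 7 (d = 3 + 4 = 7)
R(I) = (4 + I)*(7 + (7 + I)*(10 + I)) (R(I) = (I + 4)*(7 + (I + 10)*(I + 7)) = (4 + I)*(7 + (10 + I)*(7 + I)) = (4 + I)*(7 + (7 + I)*(10 + I)))
Y = 107 (Y = 153 - 46 = 107)
(Y + R(-1*1))*77 = (107 + (308 + (-1*1)³ + 21*(-1*1)² + 145*(-1*1)))*77 = (107 + (308 + (-1)³ + 21*(-1)² + 145*(-1)))*77 = (107 + (308 - 1 + 21*1 - 145))*77 = (107 + (308 - 1 + 21 - 145))*77 = (107 + 183)*77 = 290*77 = 22330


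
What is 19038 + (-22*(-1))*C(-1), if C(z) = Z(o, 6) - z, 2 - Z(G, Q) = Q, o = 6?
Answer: 18972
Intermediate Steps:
Z(G, Q) = 2 - Q
C(z) = -4 - z (C(z) = (2 - 1*6) - z = (2 - 6) - z = -4 - z)
19038 + (-22*(-1))*C(-1) = 19038 + (-22*(-1))*(-4 - 1*(-1)) = 19038 + 22*(-4 + 1) = 19038 + 22*(-3) = 19038 - 66 = 18972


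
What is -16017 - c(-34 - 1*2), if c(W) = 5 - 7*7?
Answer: -15973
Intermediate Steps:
c(W) = -44 (c(W) = 5 - 49 = -44)
-16017 - c(-34 - 1*2) = -16017 - 1*(-44) = -16017 + 44 = -15973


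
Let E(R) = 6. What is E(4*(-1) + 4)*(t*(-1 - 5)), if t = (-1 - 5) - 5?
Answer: 396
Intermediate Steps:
t = -11 (t = -6 - 5 = -11)
E(4*(-1) + 4)*(t*(-1 - 5)) = 6*(-11*(-1 - 5)) = 6*(-11*(-6)) = 6*66 = 396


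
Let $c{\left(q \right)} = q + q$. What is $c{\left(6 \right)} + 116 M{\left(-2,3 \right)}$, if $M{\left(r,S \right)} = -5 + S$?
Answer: $-220$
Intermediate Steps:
$c{\left(q \right)} = 2 q$
$c{\left(6 \right)} + 116 M{\left(-2,3 \right)} = 2 \cdot 6 + 116 \left(-5 + 3\right) = 12 + 116 \left(-2\right) = 12 - 232 = -220$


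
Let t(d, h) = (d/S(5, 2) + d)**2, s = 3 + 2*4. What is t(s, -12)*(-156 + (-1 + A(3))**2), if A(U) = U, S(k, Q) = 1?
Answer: -73568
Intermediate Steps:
s = 11 (s = 3 + 8 = 11)
t(d, h) = 4*d**2 (t(d, h) = (d/1 + d)**2 = (d*1 + d)**2 = (d + d)**2 = (2*d)**2 = 4*d**2)
t(s, -12)*(-156 + (-1 + A(3))**2) = (4*11**2)*(-156 + (-1 + 3)**2) = (4*121)*(-156 + 2**2) = 484*(-156 + 4) = 484*(-152) = -73568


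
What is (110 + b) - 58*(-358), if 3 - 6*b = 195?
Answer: 20842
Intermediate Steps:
b = -32 (b = 1/2 - 1/6*195 = 1/2 - 65/2 = -32)
(110 + b) - 58*(-358) = (110 - 32) - 58*(-358) = 78 + 20764 = 20842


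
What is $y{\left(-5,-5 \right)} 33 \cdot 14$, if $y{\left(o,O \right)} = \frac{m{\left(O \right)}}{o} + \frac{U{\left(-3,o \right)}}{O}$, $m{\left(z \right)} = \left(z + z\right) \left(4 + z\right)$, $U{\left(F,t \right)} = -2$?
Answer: $- \frac{3696}{5} \approx -739.2$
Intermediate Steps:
$m{\left(z \right)} = 2 z \left(4 + z\right)$
$y{\left(o,O \right)} = - \frac{2}{O} + \frac{2 O \left(4 + O\right)}{o}$ ($y{\left(o,O \right)} = \frac{2 O \left(4 + O\right)}{o} - \frac{2}{O} = - \frac{2}{O} + \frac{2 O \left(4 + O\right)}{o}$)
$y{\left(-5,-5 \right)} 33 \cdot 14 = \frac{2 \left(\left(-1\right) \left(-5\right) + \left(-5\right)^{2} \left(4 - 5\right)\right)}{\left(-5\right) \left(-5\right)} 33 \cdot 14 = 2 \left(- \frac{1}{5}\right) \left(- \frac{1}{5}\right) \left(5 + 25 \left(-1\right)\right) 33 \cdot 14 = 2 \left(- \frac{1}{5}\right) \left(- \frac{1}{5}\right) \left(5 - 25\right) 33 \cdot 14 = 2 \left(- \frac{1}{5}\right) \left(- \frac{1}{5}\right) \left(-20\right) 33 \cdot 14 = \left(- \frac{8}{5}\right) 33 \cdot 14 = \left(- \frac{264}{5}\right) 14 = - \frac{3696}{5}$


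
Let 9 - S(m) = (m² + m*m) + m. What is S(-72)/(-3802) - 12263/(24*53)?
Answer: -16769431/2418072 ≈ -6.9350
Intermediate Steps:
S(m) = 9 - m - 2*m² (S(m) = 9 - ((m² + m*m) + m) = 9 - ((m² + m²) + m) = 9 - (2*m² + m) = 9 - (m + 2*m²) = 9 + (-m - 2*m²) = 9 - m - 2*m²)
S(-72)/(-3802) - 12263/(24*53) = (9 - 1*(-72) - 2*(-72)²)/(-3802) - 12263/(24*53) = (9 + 72 - 2*5184)*(-1/3802) - 12263/1272 = (9 + 72 - 10368)*(-1/3802) - 12263*1/1272 = -10287*(-1/3802) - 12263/1272 = 10287/3802 - 12263/1272 = -16769431/2418072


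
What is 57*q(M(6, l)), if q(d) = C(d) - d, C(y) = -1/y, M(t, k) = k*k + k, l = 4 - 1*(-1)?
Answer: -17119/10 ≈ -1711.9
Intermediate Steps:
l = 5 (l = 4 + 1 = 5)
M(t, k) = k + k² (M(t, k) = k² + k = k + k²)
q(d) = -d - 1/d (q(d) = -1/d - d = -d - 1/d)
57*q(M(6, l)) = 57*(-5*(1 + 5) - 1/(5*(1 + 5))) = 57*(-5*6 - 1/(5*6)) = 57*(-1*30 - 1/30) = 57*(-30 - 1*1/30) = 57*(-30 - 1/30) = 57*(-901/30) = -17119/10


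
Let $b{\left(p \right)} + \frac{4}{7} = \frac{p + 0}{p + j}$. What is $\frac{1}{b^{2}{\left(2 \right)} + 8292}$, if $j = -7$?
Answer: $\frac{1225}{10158856} \approx 0.00012058$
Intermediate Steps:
$b{\left(p \right)} = - \frac{4}{7} + \frac{p}{-7 + p}$ ($b{\left(p \right)} = - \frac{4}{7} + \frac{p + 0}{p - 7} = - \frac{4}{7} + \frac{p}{-7 + p}$)
$\frac{1}{b^{2}{\left(2 \right)} + 8292} = \frac{1}{\left(\frac{28 + 3 \cdot 2}{7 \left(-7 + 2\right)}\right)^{2} + 8292} = \frac{1}{\left(\frac{28 + 6}{7 \left(-5\right)}\right)^{2} + 8292} = \frac{1}{\left(\frac{1}{7} \left(- \frac{1}{5}\right) 34\right)^{2} + 8292} = \frac{1}{\left(- \frac{34}{35}\right)^{2} + 8292} = \frac{1}{\frac{1156}{1225} + 8292} = \frac{1}{\frac{10158856}{1225}} = \frac{1225}{10158856}$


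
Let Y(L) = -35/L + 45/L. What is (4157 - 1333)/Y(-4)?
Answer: -5648/5 ≈ -1129.6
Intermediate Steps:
Y(L) = 10/L
(4157 - 1333)/Y(-4) = (4157 - 1333)/((10/(-4))) = 2824/((10*(-1/4))) = 2824/(-5/2) = 2824*(-2/5) = -5648/5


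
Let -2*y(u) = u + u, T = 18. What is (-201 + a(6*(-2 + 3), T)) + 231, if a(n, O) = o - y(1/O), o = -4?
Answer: 469/18 ≈ 26.056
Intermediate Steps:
y(u) = -u (y(u) = -(u + u)/2 = -u)
a(n, O) = -4 + 1/O (a(n, O) = -4 - (-1)/O = -4 + 1/O)
(-201 + a(6*(-2 + 3), T)) + 231 = (-201 + (-4 + 1/18)) + 231 = (-201 - 71/18) + 231 = -3689/18 + 231 = 469/18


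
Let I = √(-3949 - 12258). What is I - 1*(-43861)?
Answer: 43861 + I*√16207 ≈ 43861.0 + 127.31*I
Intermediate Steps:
I = I*√16207 (I = √(-16207) = I*√16207 ≈ 127.31*I)
I - 1*(-43861) = I*√16207 - 1*(-43861) = I*√16207 + 43861 = 43861 + I*√16207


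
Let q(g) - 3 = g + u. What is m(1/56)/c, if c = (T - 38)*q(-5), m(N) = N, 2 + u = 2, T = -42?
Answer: 1/8960 ≈ 0.00011161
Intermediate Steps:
u = 0 (u = -2 + 2 = 0)
q(g) = 3 + g (q(g) = 3 + (g + 0) = 3 + g)
c = 160 (c = (-42 - 38)*(3 - 5) = -80*(-2) = 160)
m(1/56)/c = 1/(56*160) = (1/56)*(1/160) = 1/8960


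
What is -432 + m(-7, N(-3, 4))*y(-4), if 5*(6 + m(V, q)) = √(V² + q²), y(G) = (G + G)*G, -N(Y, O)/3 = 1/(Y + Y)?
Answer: -624 + 16*√197/5 ≈ -579.09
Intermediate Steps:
N(Y, O) = -3/(2*Y) (N(Y, O) = -3/(Y + Y) = -3*1/(2*Y) = -3/(2*Y))
y(G) = 2*G² (y(G) = (2*G)*G = 2*G²)
m(V, q) = -6 + √(V² + q²)/5
-432 + m(-7, N(-3, 4))*y(-4) = -432 + (-6 + √((-7)² + (-3/2/(-3))²)/5)*(2*(-4)²) = -432 + (-6 + √(49 + (-3/2*(-⅓))²)/5)*(2*16) = -432 + (-6 + √(49 + (½)²)/5)*32 = -432 + (-6 + √(49 + ¼)/5)*32 = -432 + (-6 + √(197/4)/5)*32 = -432 + (-6 + (√197/2)/5)*32 = -432 + (-6 + √197/10)*32 = -432 + (-192 + 16*√197/5) = -624 + 16*√197/5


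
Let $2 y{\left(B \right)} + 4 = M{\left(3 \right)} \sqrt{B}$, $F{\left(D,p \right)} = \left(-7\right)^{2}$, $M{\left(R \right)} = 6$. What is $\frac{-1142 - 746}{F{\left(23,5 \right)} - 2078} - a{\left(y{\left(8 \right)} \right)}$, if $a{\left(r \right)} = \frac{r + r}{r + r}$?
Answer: $- \frac{141}{2029} \approx -0.069492$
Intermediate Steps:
$F{\left(D,p \right)} = 49$
$y{\left(B \right)} = -2 + 3 \sqrt{B}$ ($y{\left(B \right)} = -2 + \frac{6 \sqrt{B}}{2} = -2 + 3 \sqrt{B}$)
$a{\left(r \right)} = 1$ ($a{\left(r \right)} = \frac{2 r}{2 r} = 2 r \frac{1}{2 r} = 1$)
$\frac{-1142 - 746}{F{\left(23,5 \right)} - 2078} - a{\left(y{\left(8 \right)} \right)} = \frac{-1142 - 746}{49 - 2078} - 1 = - \frac{1888}{-2029} - 1 = \left(-1888\right) \left(- \frac{1}{2029}\right) - 1 = \frac{1888}{2029} - 1 = - \frac{141}{2029}$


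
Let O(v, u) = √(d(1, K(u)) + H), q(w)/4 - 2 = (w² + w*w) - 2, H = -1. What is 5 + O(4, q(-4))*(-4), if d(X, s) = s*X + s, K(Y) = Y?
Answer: 5 - 4*√255 ≈ -58.875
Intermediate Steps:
d(X, s) = s + X*s (d(X, s) = X*s + s = s + X*s)
q(w) = 8*w² (q(w) = 8 + 4*((w² + w*w) - 2) = 8 + 4*((w² + w²) - 2) = 8 + 4*(2*w² - 2) = 8 + 4*(-2 + 2*w²) = 8 + (-8 + 8*w²) = 8*w²)
O(v, u) = √(-1 + 2*u) (O(v, u) = √(u*(1 + 1) - 1) = √(u*2 - 1) = √(2*u - 1) = √(-1 + 2*u))
5 + O(4, q(-4))*(-4) = 5 + √(-1 + 2*(8*(-4)²))*(-4) = 5 + √(-1 + 2*(8*16))*(-4) = 5 + √(-1 + 2*128)*(-4) = 5 + √(-1 + 256)*(-4) = 5 + √255*(-4) = 5 - 4*√255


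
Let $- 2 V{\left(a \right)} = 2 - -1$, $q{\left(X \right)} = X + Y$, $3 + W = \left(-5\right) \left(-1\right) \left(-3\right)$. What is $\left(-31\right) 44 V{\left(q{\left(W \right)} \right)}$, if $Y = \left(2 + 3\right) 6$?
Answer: $2046$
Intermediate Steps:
$W = -18$ ($W = -3 + \left(-5\right) \left(-1\right) \left(-3\right) = -3 + 5 \left(-3\right) = -3 - 15 = -18$)
$Y = 30$ ($Y = 5 \cdot 6 = 30$)
$q{\left(X \right)} = 30 + X$ ($q{\left(X \right)} = X + 30 = 30 + X$)
$V{\left(a \right)} = - \frac{3}{2}$ ($V{\left(a \right)} = - \frac{2 - -1}{2} = - \frac{2 + 1}{2} = \left(- \frac{1}{2}\right) 3 = - \frac{3}{2}$)
$\left(-31\right) 44 V{\left(q{\left(W \right)} \right)} = \left(-31\right) 44 \left(- \frac{3}{2}\right) = \left(-1364\right) \left(- \frac{3}{2}\right) = 2046$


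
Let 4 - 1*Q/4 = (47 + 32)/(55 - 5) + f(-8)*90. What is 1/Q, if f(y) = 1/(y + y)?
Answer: 50/1609 ≈ 0.031075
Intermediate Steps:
f(y) = 1/(2*y)
Q = 1609/50 (Q = 16 - 4*((47 + 32)/(55 - 5) + ((½)/(-8))*90) = 16 - 4*(79/50 + ((½)*(-⅛))*90) = 16 - 4*(79*(1/50) - 1/16*90) = 16 - 4*(79/50 - 45/8) = 16 - 4*(-809/200) = 16 + 809/50 = 1609/50 ≈ 32.180)
1/Q = 1/(1609/50) = 50/1609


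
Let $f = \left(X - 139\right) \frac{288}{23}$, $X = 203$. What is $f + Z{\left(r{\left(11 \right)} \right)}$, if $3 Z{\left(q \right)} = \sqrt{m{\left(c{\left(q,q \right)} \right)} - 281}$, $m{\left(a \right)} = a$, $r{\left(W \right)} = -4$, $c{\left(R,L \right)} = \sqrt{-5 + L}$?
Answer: $\frac{18432}{23} + \frac{\sqrt{-281 + 3 i}}{3} \approx 801.42 + 5.5878 i$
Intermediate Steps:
$f = \frac{18432}{23}$ ($f = \left(203 - 139\right) \frac{288}{23} = 64 \cdot 288 \cdot \frac{1}{23} = 64 \cdot \frac{288}{23} = \frac{18432}{23} \approx 801.39$)
$Z{\left(q \right)} = \frac{\sqrt{-281 + \sqrt{-5 + q}}}{3}$ ($Z{\left(q \right)} = \frac{\sqrt{\sqrt{-5 + q} - 281}}{3} = \frac{\sqrt{-281 + \sqrt{-5 + q}}}{3}$)
$f + Z{\left(r{\left(11 \right)} \right)} = \frac{18432}{23} + \frac{\sqrt{-281 + \sqrt{-5 - 4}}}{3} = \frac{18432}{23} + \frac{\sqrt{-281 + \sqrt{-9}}}{3} = \frac{18432}{23} + \frac{\sqrt{-281 + 3 i}}{3}$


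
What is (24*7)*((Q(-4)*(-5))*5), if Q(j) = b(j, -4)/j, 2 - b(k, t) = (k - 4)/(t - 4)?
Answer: 1050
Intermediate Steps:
b(k, t) = 2 - (-4 + k)/(-4 + t) (b(k, t) = 2 - (k - 4)/(t - 4) = 2 - (-4 + k)/(-4 + t))
Q(j) = (3/2 + j/8)/j (Q(j) = ((-4 - j + 2*(-4))/(-4 - 4))/j = ((-4 - j - 8)/(-8))/j = (-(-12 - j)/8)/j = (3/2 + j/8)/j)
(24*7)*((Q(-4)*(-5))*5) = (24*7)*((((1/8)*(12 - 4)/(-4))*(-5))*5) = 168*((((1/8)*(-1/4)*8)*(-5))*5) = 168*(-1/4*(-5)*5) = 168*((5/4)*5) = 168*(25/4) = 1050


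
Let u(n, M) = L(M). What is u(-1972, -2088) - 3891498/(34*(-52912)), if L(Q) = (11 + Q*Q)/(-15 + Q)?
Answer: -3917525151373/1891656912 ≈ -2070.9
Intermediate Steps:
L(Q) = (11 + Q**2)/(-15 + Q)
u(n, M) = (11 + M**2)/(-15 + M)
u(-1972, -2088) - 3891498/(34*(-52912)) = (11 + (-2088)**2)/(-15 - 2088) - 3891498/(34*(-52912)) = (11 + 4359744)/(-2103) - 3891498/(-1799008) = -1/2103*4359755 - 3891498*(-1)/1799008 = -4359755/2103 - 1*(-1945749/899504) = -4359755/2103 + 1945749/899504 = -3917525151373/1891656912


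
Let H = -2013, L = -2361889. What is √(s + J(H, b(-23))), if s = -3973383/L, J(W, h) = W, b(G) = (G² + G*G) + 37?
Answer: I*√11220175362469686/2361889 ≈ 44.848*I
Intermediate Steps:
b(G) = 37 + 2*G² (b(G) = (G² + G²) + 37 = 2*G² + 37 = 37 + 2*G²)
s = 3973383/2361889 (s = -3973383/(-2361889) = -3973383*(-1/2361889) = 3973383/2361889 ≈ 1.6823)
√(s + J(H, b(-23))) = √(3973383/2361889 - 2013) = √(-4750509174/2361889) = I*√11220175362469686/2361889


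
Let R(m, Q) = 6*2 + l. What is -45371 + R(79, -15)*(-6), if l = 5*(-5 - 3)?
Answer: -45203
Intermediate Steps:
l = -40 (l = 5*(-8) = -40)
R(m, Q) = -28 (R(m, Q) = 6*2 - 40 = 12 - 40 = -28)
-45371 + R(79, -15)*(-6) = -45371 - 28*(-6) = -45371 + 168 = -45203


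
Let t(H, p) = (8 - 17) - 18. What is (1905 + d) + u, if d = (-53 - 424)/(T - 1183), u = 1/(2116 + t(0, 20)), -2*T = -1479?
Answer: 3531850208/1852943 ≈ 1906.1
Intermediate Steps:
t(H, p) = -27 (t(H, p) = -9 - 18 = -27)
T = 1479/2 (T = -1/2*(-1479) = 1479/2 ≈ 739.50)
u = 1/2089 (u = 1/(2116 - 27) = 1/2089 ≈ 0.00047870)
d = 954/887 (d = (-53 - 424)/(1479/2 - 1183) = -477/(-887/2) = -477*(-2/887) = 954/887 ≈ 1.0755)
(1905 + d) + u = (1905 + 954/887) + 1/2089 = 1690689/887 + 1/2089 = 3531850208/1852943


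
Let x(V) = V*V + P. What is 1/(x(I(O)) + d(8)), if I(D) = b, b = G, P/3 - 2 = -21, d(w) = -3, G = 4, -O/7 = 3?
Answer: -1/44 ≈ -0.022727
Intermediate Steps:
O = -21 (O = -7*3 = -21)
P = -57 (P = 6 + 3*(-21) = 6 - 63 = -57)
b = 4
I(D) = 4
x(V) = -57 + V**2 (x(V) = V*V - 57 = V**2 - 57 = -57 + V**2)
1/(x(I(O)) + d(8)) = 1/((-57 + 4**2) - 3) = 1/((-57 + 16) - 3) = 1/(-41 - 3) = 1/(-44) = -1/44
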